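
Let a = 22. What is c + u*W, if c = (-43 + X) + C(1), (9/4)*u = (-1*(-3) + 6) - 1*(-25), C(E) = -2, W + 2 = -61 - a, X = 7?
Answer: -11902/9 ≈ -1322.4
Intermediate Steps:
W = -85 (W = -2 + (-61 - 1*22) = -2 + (-61 - 22) = -2 - 83 = -85)
u = 136/9 (u = 4*((-1*(-3) + 6) - 1*(-25))/9 = 4*((3 + 6) + 25)/9 = 4*(9 + 25)/9 = (4/9)*34 = 136/9 ≈ 15.111)
c = -38 (c = (-43 + 7) - 2 = -36 - 2 = -38)
c + u*W = -38 + (136/9)*(-85) = -38 - 11560/9 = -11902/9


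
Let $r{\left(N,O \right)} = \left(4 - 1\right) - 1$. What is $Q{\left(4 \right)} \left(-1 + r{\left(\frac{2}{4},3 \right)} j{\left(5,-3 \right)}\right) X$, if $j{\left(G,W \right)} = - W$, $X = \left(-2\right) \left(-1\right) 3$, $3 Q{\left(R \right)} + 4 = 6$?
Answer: $20$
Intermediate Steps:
$Q{\left(R \right)} = \frac{2}{3}$ ($Q{\left(R \right)} = - \frac{4}{3} + \frac{1}{3} \cdot 6 = - \frac{4}{3} + 2 = \frac{2}{3}$)
$r{\left(N,O \right)} = 2$ ($r{\left(N,O \right)} = 3 - 1 = 2$)
$X = 6$ ($X = 2 \cdot 3 = 6$)
$Q{\left(4 \right)} \left(-1 + r{\left(\frac{2}{4},3 \right)} j{\left(5,-3 \right)}\right) X = \frac{2 \left(-1 + 2 \left(\left(-1\right) \left(-3\right)\right)\right)}{3} \cdot 6 = \frac{2 \left(-1 + 2 \cdot 3\right)}{3} \cdot 6 = \frac{2 \left(-1 + 6\right)}{3} \cdot 6 = \frac{2}{3} \cdot 5 \cdot 6 = \frac{10}{3} \cdot 6 = 20$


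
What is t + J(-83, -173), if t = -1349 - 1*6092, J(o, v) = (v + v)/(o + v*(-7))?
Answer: -4196897/564 ≈ -7441.3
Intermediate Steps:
J(o, v) = 2*v/(o - 7*v) (J(o, v) = (2*v)/(o - 7*v) = 2*v/(o - 7*v))
t = -7441 (t = -1349 - 6092 = -7441)
t + J(-83, -173) = -7441 + 2*(-173)/(-83 - 7*(-173)) = -7441 + 2*(-173)/(-83 + 1211) = -7441 + 2*(-173)/1128 = -7441 + 2*(-173)*(1/1128) = -7441 - 173/564 = -4196897/564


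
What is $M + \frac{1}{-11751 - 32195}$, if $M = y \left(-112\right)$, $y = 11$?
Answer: $- \frac{54141473}{43946} \approx -1232.0$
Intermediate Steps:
$M = -1232$ ($M = 11 \left(-112\right) = -1232$)
$M + \frac{1}{-11751 - 32195} = -1232 + \frac{1}{-11751 - 32195} = -1232 + \frac{1}{-43946} = -1232 - \frac{1}{43946} = - \frac{54141473}{43946}$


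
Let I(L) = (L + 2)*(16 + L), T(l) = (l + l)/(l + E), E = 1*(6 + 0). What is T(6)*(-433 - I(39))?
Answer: -2688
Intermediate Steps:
E = 6 (E = 1*6 = 6)
T(l) = 2*l/(6 + l) (T(l) = (l + l)/(l + 6) = (2*l)/(6 + l) = 2*l/(6 + l))
I(L) = (2 + L)*(16 + L)
T(6)*(-433 - I(39)) = (2*6/(6 + 6))*(-433 - (32 + 39² + 18*39)) = (2*6/12)*(-433 - (32 + 1521 + 702)) = (2*6*(1/12))*(-433 - 1*2255) = 1*(-433 - 2255) = 1*(-2688) = -2688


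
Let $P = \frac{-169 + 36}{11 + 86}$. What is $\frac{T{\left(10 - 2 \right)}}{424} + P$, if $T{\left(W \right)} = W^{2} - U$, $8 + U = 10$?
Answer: $- \frac{25189}{20564} \approx -1.2249$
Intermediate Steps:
$U = 2$ ($U = -8 + 10 = 2$)
$P = - \frac{133}{97} \approx -1.3711$
$T{\left(W \right)} = -2 + W^{2}$ ($T{\left(W \right)} = W^{2} - 2 = -2 + W^{2}$)
$\frac{T{\left(10 - 2 \right)}}{424} + P = \frac{-2 + \left(10 - 2\right)^{2}}{424} - \frac{133}{97} = \left(-2 + 8^{2}\right) \frac{1}{424} - \frac{133}{97} = \left(-2 + 64\right) \frac{1}{424} - \frac{133}{97} = 62 \cdot \frac{1}{424} - \frac{133}{97} = \frac{31}{212} - \frac{133}{97} = - \frac{25189}{20564}$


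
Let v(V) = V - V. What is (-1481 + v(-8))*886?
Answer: -1312166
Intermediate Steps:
v(V) = 0
(-1481 + v(-8))*886 = (-1481 + 0)*886 = -1481*886 = -1312166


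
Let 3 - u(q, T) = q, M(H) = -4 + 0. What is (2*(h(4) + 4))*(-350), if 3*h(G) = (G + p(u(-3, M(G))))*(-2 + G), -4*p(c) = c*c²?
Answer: 61600/3 ≈ 20533.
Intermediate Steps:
M(H) = -4
u(q, T) = 3 - q
p(c) = -c³/4 (p(c) = -c*c²/4 = -c³/4)
h(G) = (-54 + G)*(-2 + G)/3 (h(G) = ((G - (3 - 1*(-3))³/4)*(-2 + G))/3 = ((G - (3 + 3)³/4)*(-2 + G))/3 = ((G - ¼*6³)*(-2 + G))/3 = ((G - ¼*216)*(-2 + G))/3 = ((G - 54)*(-2 + G))/3 = ((-54 + G)*(-2 + G))/3 = (-54 + G)*(-2 + G)/3)
(2*(h(4) + 4))*(-350) = (2*((36 - 56/3*4 + (⅓)*4²) + 4))*(-350) = (2*((36 - 224/3 + (⅓)*16) + 4))*(-350) = (2*((36 - 224/3 + 16/3) + 4))*(-350) = (2*(-100/3 + 4))*(-350) = (2*(-88/3))*(-350) = -176/3*(-350) = 61600/3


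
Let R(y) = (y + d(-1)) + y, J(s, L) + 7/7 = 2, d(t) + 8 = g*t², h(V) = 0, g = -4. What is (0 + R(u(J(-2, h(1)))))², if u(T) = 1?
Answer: 100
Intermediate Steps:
d(t) = -8 - 4*t²
J(s, L) = 1 (J(s, L) = -1 + 2 = 1)
R(y) = -12 + 2*y (R(y) = (y + (-8 - 4*(-1)²)) + y = (y + (-8 - 4*1)) + y = (y + (-8 - 4)) + y = (y - 12) + y = (-12 + y) + y = -12 + 2*y)
(0 + R(u(J(-2, h(1)))))² = (0 + (-12 + 2*1))² = (0 + (-12 + 2))² = (0 - 10)² = (-10)² = 100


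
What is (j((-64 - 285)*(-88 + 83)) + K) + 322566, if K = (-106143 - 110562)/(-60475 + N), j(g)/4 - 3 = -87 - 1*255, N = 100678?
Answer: 4304462975/13401 ≈ 3.2120e+5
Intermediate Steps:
j(g) = -1356 (j(g) = 12 + 4*(-87 - 1*255) = 12 + 4*(-87 - 255) = 12 + 4*(-342) = 12 - 1368 = -1356)
K = -72235/13401 (K = (-106143 - 110562)/(-60475 + 100678) = -216705/40203 = -216705*1/40203 = -72235/13401 ≈ -5.3903)
(j((-64 - 285)*(-88 + 83)) + K) + 322566 = (-1356 - 72235/13401) + 322566 = -18243991/13401 + 322566 = 4304462975/13401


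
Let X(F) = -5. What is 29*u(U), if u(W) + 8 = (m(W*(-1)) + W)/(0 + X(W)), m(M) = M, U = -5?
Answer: -232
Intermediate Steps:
u(W) = -8 (u(W) = -8 + (W*(-1) + W)/(0 - 5) = -8 + (-W + W)/(-5) = -8 + 0*(-⅕) = -8 + 0 = -8)
29*u(U) = 29*(-8) = -232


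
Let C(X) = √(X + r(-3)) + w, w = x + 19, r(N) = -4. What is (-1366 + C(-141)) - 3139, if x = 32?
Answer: -4454 + I*√145 ≈ -4454.0 + 12.042*I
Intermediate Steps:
w = 51 (w = 32 + 19 = 51)
C(X) = 51 + √(-4 + X) (C(X) = √(X - 4) + 51 = √(-4 + X) + 51 = 51 + √(-4 + X))
(-1366 + C(-141)) - 3139 = (-1366 + (51 + √(-4 - 141))) - 3139 = (-1366 + (51 + √(-145))) - 3139 = (-1366 + (51 + I*√145)) - 3139 = (-1315 + I*√145) - 3139 = -4454 + I*√145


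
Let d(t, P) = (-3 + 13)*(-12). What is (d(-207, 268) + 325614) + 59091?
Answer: 384585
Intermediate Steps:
d(t, P) = -120 (d(t, P) = 10*(-12) = -120)
(d(-207, 268) + 325614) + 59091 = (-120 + 325614) + 59091 = 325494 + 59091 = 384585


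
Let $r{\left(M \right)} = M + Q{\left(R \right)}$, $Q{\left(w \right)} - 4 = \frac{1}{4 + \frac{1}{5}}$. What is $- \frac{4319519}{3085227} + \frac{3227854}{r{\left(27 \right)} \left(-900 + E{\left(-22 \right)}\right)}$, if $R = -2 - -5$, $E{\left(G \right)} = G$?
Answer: $- \frac{105872245942913}{933022008432} \approx -113.47$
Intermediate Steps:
$R = 3$ ($R = -2 + 5 = 3$)
$Q{\left(w \right)} = \frac{89}{21}$ ($Q{\left(w \right)} = 4 + \frac{1}{4 + \frac{1}{5}} = 4 + \frac{1}{\frac{21}{5}} = 4 + \frac{5}{21} = \frac{89}{21}$)
$r{\left(M \right)} = \frac{89}{21} + M$ ($r{\left(M \right)} = M + \frac{89}{21} = \frac{89}{21} + M$)
$- \frac{4319519}{3085227} + \frac{3227854}{r{\left(27 \right)} \left(-900 + E{\left(-22 \right)}\right)} = - \frac{4319519}{3085227} + \frac{3227854}{\left(\frac{89}{21} + 27\right) \left(-900 - 22\right)} = \left(-4319519\right) \frac{1}{3085227} + \frac{3227854}{\frac{656}{21} \left(-922\right)} = - \frac{4319519}{3085227} + \frac{3227854}{- \frac{604832}{21}} = - \frac{4319519}{3085227} + 3227854 \left(- \frac{21}{604832}\right) = - \frac{4319519}{3085227} - \frac{33892467}{302416} = - \frac{105872245942913}{933022008432}$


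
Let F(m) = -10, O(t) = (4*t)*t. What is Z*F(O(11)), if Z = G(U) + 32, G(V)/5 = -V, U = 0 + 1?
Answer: -270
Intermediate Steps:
U = 1
O(t) = 4*t**2
G(V) = -5*V (G(V) = 5*(-V) = -5*V)
Z = 27 (Z = -5*1 + 32 = -5 + 32 = 27)
Z*F(O(11)) = 27*(-10) = -270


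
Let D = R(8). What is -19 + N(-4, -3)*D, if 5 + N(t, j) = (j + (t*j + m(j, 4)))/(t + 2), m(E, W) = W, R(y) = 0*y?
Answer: -19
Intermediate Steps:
R(y) = 0
D = 0
N(t, j) = -5 + (4 + j + j*t)/(2 + t) (N(t, j) = -5 + (j + (t*j + 4))/(t + 2) = -5 + (j + (j*t + 4))/(2 + t) = -5 + (j + (4 + j*t))/(2 + t) = -5 + (4 + j + j*t)/(2 + t))
-19 + N(-4, -3)*D = -19 + ((-6 - 3 - 5*(-4) - 3*(-4))/(2 - 4))*0 = -19 + ((-6 - 3 + 20 + 12)/(-2))*0 = -19 - ½*23*0 = -19 - 23/2*0 = -19 + 0 = -19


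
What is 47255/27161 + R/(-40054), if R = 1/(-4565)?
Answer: 8640411857211/4966294058110 ≈ 1.7398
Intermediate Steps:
R = -1/4565 ≈ -0.00021906
47255/27161 + R/(-40054) = 47255/27161 - 1/4565/(-40054) = 47255*(1/27161) - 1/4565*(-1/40054) = 47255/27161 + 1/182846510 = 8640411857211/4966294058110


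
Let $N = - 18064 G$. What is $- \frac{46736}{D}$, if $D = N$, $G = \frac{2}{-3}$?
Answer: $- \frac{8763}{2258} \approx -3.8809$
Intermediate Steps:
$G = - \frac{2}{3}$ ($G = 2 \left(- \frac{1}{3}\right) = - \frac{2}{3} \approx -0.66667$)
$N = \frac{36128}{3}$ ($N = \left(-18064\right) \left(- \frac{2}{3}\right) = \frac{36128}{3} \approx 12043.0$)
$D = \frac{36128}{3} \approx 12043.0$
$- \frac{46736}{D} = - \frac{46736}{\frac{36128}{3}} = \left(-46736\right) \frac{3}{36128} = - \frac{8763}{2258}$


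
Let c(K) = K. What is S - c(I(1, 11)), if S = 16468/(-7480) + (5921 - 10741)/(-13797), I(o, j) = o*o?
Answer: -73589239/25800390 ≈ -2.8523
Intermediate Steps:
I(o, j) = o**2
S = -47788849/25800390 (S = 16468*(-1/7480) - 4820*(-1/13797) = -4117/1870 + 4820/13797 = -47788849/25800390 ≈ -1.8523)
S - c(I(1, 11)) = -47788849/25800390 - 1*1**2 = -47788849/25800390 - 1*1 = -47788849/25800390 - 1 = -73589239/25800390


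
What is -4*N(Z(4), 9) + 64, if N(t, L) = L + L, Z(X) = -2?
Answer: -8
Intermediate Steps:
N(t, L) = 2*L
-4*N(Z(4), 9) + 64 = -8*9 + 64 = -4*18 + 64 = -72 + 64 = -8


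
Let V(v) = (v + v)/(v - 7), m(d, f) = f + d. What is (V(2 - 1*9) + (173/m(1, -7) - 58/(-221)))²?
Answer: 1336560481/1758276 ≈ 760.15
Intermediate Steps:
m(d, f) = d + f
V(v) = 2*v/(-7 + v) (V(v) = (2*v)/(-7 + v) = 2*v/(-7 + v))
(V(2 - 1*9) + (173/m(1, -7) - 58/(-221)))² = (2*(2 - 1*9)/(-7 + (2 - 1*9)) + (173/(1 - 7) - 58/(-221)))² = (2*(2 - 9)/(-7 + (2 - 9)) + (173/(-6) - 58*(-1/221)))² = (2*(-7)/(-7 - 7) + (173*(-⅙) + 58/221))² = (2*(-7)/(-14) + (-173/6 + 58/221))² = (2*(-7)*(-1/14) - 37885/1326)² = (1 - 37885/1326)² = (-36559/1326)² = 1336560481/1758276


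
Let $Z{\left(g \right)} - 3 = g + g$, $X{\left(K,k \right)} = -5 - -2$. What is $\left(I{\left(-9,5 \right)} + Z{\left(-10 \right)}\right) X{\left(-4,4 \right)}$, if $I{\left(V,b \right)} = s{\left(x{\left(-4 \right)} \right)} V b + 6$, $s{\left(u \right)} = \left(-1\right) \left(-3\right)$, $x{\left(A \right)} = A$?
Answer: $438$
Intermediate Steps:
$s{\left(u \right)} = 3$
$I{\left(V,b \right)} = 6 + 3 V b$ ($I{\left(V,b \right)} = 3 V b + 6 = 6 + 3 V b$)
$X{\left(K,k \right)} = -3$ ($X{\left(K,k \right)} = -5 + 2 = -3$)
$Z{\left(g \right)} = 3 + 2 g$ ($Z{\left(g \right)} = 3 + \left(g + g\right) = 3 + 2 g$)
$\left(I{\left(-9,5 \right)} + Z{\left(-10 \right)}\right) X{\left(-4,4 \right)} = \left(\left(6 + 3 \left(-9\right) 5\right) + \left(3 + 2 \left(-10\right)\right)\right) \left(-3\right) = \left(\left(6 - 135\right) + \left(3 - 20\right)\right) \left(-3\right) = \left(-129 - 17\right) \left(-3\right) = \left(-146\right) \left(-3\right) = 438$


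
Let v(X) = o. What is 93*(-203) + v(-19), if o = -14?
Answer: -18893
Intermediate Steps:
v(X) = -14
93*(-203) + v(-19) = 93*(-203) - 14 = -18879 - 14 = -18893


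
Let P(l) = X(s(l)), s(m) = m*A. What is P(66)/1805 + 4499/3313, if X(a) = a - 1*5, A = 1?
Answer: 8322788/5979965 ≈ 1.3918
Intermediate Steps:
s(m) = m (s(m) = m*1 = m)
X(a) = -5 + a (X(a) = a - 5 = -5 + a)
P(l) = -5 + l
P(66)/1805 + 4499/3313 = (-5 + 66)/1805 + 4499/3313 = 61*(1/1805) + 4499*(1/3313) = 61/1805 + 4499/3313 = 8322788/5979965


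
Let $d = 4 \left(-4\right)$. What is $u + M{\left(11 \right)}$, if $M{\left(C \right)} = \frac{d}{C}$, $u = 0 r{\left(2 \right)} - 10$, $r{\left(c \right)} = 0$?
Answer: $- \frac{126}{11} \approx -11.455$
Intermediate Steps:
$u = -10$ ($u = 0 \cdot 0 - 10 = 0 - 10 = -10$)
$d = -16$
$M{\left(C \right)} = - \frac{16}{C}$
$u + M{\left(11 \right)} = -10 - \frac{16}{11} = - \frac{126}{11}$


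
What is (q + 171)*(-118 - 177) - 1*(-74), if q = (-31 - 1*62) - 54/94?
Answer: -1070027/47 ≈ -22767.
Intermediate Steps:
q = -4398/47 (q = (-31 - 62) - 54*1/94 = -93 - 27/47 = -4398/47 ≈ -93.574)
(q + 171)*(-118 - 177) - 1*(-74) = (-4398/47 + 171)*(-118 - 177) - 1*(-74) = (3639/47)*(-295) + 74 = -1073505/47 + 74 = -1070027/47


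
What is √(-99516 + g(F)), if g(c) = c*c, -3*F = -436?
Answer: 2*I*√176387/3 ≈ 279.99*I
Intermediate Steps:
F = 436/3 (F = -⅓*(-436) = 436/3 ≈ 145.33)
g(c) = c²
√(-99516 + g(F)) = √(-99516 + (436/3)²) = √(-99516 + 190096/9) = √(-705548/9) = 2*I*√176387/3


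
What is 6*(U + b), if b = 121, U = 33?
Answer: 924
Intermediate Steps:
6*(U + b) = 6*(33 + 121) = 6*154 = 924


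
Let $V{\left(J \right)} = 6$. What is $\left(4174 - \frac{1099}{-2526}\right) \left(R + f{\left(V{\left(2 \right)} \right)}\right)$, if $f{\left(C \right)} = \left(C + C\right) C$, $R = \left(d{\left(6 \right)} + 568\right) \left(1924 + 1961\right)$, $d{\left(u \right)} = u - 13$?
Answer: $\frac{7660868957337}{842} \approx 9.0984 \cdot 10^{9}$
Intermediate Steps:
$d{\left(u \right)} = -13 + u$ ($d{\left(u \right)} = u - 13 = -13 + u$)
$R = 2179485$ ($R = \left(\left(-13 + 6\right) + 568\right) \left(1924 + 1961\right) = \left(-7 + 568\right) 3885 = 561 \cdot 3885 = 2179485$)
$f{\left(C \right)} = 2 C^{2}$ ($f{\left(C \right)} = 2 C C = 2 C^{2}$)
$\left(4174 - \frac{1099}{-2526}\right) \left(R + f{\left(V{\left(2 \right)} \right)}\right) = \left(4174 - \frac{1099}{-2526}\right) \left(2179485 + 2 \cdot 6^{2}\right) = \left(4174 - - \frac{1099}{2526}\right) \left(2179485 + 2 \cdot 36\right) = \left(4174 + \frac{1099}{2526}\right) \left(2179485 + 72\right) = \frac{10544623}{2526} \cdot 2179557 = \frac{7660868957337}{842}$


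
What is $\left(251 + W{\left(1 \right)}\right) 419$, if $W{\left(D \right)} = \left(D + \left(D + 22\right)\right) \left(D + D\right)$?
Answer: $125281$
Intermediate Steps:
$W{\left(D \right)} = 2 D \left(22 + 2 D\right)$ ($W{\left(D \right)} = \left(D + \left(22 + D\right)\right) 2 D = \left(22 + 2 D\right) 2 D = 2 D \left(22 + 2 D\right)$)
$\left(251 + W{\left(1 \right)}\right) 419 = \left(251 + 4 \cdot 1 \left(11 + 1\right)\right) 419 = \left(251 + 4 \cdot 1 \cdot 12\right) 419 = \left(251 + 48\right) 419 = 299 \cdot 419 = 125281$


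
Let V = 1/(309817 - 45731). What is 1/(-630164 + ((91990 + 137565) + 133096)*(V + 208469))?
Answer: 264086/19965129019341981 ≈ 1.3227e-11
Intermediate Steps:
V = 1/264086 ≈ 3.7866e-6
1/(-630164 + ((91990 + 137565) + 133096)*(V + 208469)) = 1/(-630164 + ((91990 + 137565) + 133096)*(1/264086 + 208469)) = 1/(-630164 + (229555 + 133096)*(55053744335/264086)) = 1/(-630164 + 362651*(55053744335/264086)) = 1/(-630164 + 19965295436832085/264086) = 1/(19965129019341981/264086) = 264086/19965129019341981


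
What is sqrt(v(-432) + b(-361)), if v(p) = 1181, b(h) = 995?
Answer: 8*sqrt(34) ≈ 46.648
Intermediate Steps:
sqrt(v(-432) + b(-361)) = sqrt(1181 + 995) = sqrt(2176) = 8*sqrt(34)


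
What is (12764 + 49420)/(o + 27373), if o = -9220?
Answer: 20728/6051 ≈ 3.4255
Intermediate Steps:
(12764 + 49420)/(o + 27373) = (12764 + 49420)/(-9220 + 27373) = 62184/18153 = 62184*(1/18153) = 20728/6051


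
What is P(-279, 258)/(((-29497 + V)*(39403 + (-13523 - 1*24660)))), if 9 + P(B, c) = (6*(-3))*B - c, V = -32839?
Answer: -951/15209984 ≈ -6.2525e-5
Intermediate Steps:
P(B, c) = -9 - c - 18*B (P(B, c) = -9 + ((6*(-3))*B - c) = -9 + (-18*B - c) = -9 + (-c - 18*B) = -9 - c - 18*B)
P(-279, 258)/(((-29497 + V)*(39403 + (-13523 - 1*24660)))) = (-9 - 1*258 - 18*(-279))/(((-29497 - 32839)*(39403 + (-13523 - 1*24660)))) = (-9 - 258 + 5022)/((-62336*(39403 + (-13523 - 24660)))) = 4755/((-62336*(39403 - 38183))) = 4755/((-62336*1220)) = 4755/(-76049920) = 4755*(-1/76049920) = -951/15209984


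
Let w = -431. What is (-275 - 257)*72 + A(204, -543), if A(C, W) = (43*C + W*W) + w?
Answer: 264886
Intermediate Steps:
A(C, W) = -431 + W² + 43*C (A(C, W) = (43*C + W*W) - 431 = (43*C + W²) - 431 = (W² + 43*C) - 431 = -431 + W² + 43*C)
(-275 - 257)*72 + A(204, -543) = (-275 - 257)*72 + (-431 + (-543)² + 43*204) = -532*72 + (-431 + 294849 + 8772) = -38304 + 303190 = 264886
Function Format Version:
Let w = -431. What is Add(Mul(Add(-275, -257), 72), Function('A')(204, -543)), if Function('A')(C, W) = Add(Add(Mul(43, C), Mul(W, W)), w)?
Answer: 264886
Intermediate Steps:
Function('A')(C, W) = Add(-431, Pow(W, 2), Mul(43, C)) (Function('A')(C, W) = Add(Add(Mul(43, C), Mul(W, W)), -431) = Add(Add(Mul(43, C), Pow(W, 2)), -431) = Add(Add(Pow(W, 2), Mul(43, C)), -431) = Add(-431, Pow(W, 2), Mul(43, C)))
Add(Mul(Add(-275, -257), 72), Function('A')(204, -543)) = Add(Mul(Add(-275, -257), 72), Add(-431, Pow(-543, 2), Mul(43, 204))) = Add(Mul(-532, 72), Add(-431, 294849, 8772)) = Add(-38304, 303190) = 264886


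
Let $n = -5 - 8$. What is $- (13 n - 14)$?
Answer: $183$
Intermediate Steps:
$n = -13$ ($n = -5 - 8 = -13$)
$- (13 n - 14) = - (13 \left(-13\right) - 14) = - (-169 - 14) = \left(-1\right) \left(-183\right) = 183$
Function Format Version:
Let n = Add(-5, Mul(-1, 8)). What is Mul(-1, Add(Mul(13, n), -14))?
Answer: 183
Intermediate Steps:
n = -13 (n = Add(-5, -8) = -13)
Mul(-1, Add(Mul(13, n), -14)) = Mul(-1, Add(Mul(13, -13), -14)) = Mul(-1, Add(-169, -14)) = Mul(-1, -183) = 183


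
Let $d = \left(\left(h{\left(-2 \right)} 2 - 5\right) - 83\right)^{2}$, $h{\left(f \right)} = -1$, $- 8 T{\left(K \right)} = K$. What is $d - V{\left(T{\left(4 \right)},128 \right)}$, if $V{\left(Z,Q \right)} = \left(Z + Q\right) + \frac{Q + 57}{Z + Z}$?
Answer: $\frac{16315}{2} \approx 8157.5$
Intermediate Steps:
$T{\left(K \right)} = - \frac{K}{8}$
$d = 8100$ ($d = \left(\left(\left(-1\right) 2 - 5\right) - 83\right)^{2} = \left(\left(-2 - 5\right) - 83\right)^{2} = \left(-7 - 83\right)^{2} = \left(-90\right)^{2} = 8100$)
$V{\left(Z,Q \right)} = Q + Z + \frac{57 + Q}{2 Z}$ ($V{\left(Z,Q \right)} = \left(Q + Z\right) + \frac{57 + Q}{2 Z} = Q + Z + \frac{57 + Q}{2 Z}$)
$d - V{\left(T{\left(4 \right)},128 \right)} = 8100 - \frac{57 + 128 + 2 \left(\left(- \frac{1}{8}\right) 4\right) \left(128 - \frac{1}{2}\right)}{2 \left(\left(- \frac{1}{8}\right) 4\right)} = 8100 - \frac{57 + 128 + 2 \left(- \frac{1}{2}\right) \left(128 - \frac{1}{2}\right)}{2 \left(- \frac{1}{2}\right)} = 8100 - \frac{1}{2} \left(-2\right) \left(57 + 128 + 2 \left(- \frac{1}{2}\right) \frac{255}{2}\right) = 8100 - \frac{1}{2} \left(-2\right) \left(57 + 128 - \frac{255}{2}\right) = 8100 - \frac{1}{2} \left(-2\right) \frac{115}{2} = 8100 - - \frac{115}{2} = 8100 + \frac{115}{2} = \frac{16315}{2}$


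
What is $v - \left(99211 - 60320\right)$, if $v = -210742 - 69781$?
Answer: $-319414$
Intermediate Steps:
$v = -280523$
$v - \left(99211 - 60320\right) = -280523 - \left(99211 - 60320\right) = -280523 - 38891 = -319414$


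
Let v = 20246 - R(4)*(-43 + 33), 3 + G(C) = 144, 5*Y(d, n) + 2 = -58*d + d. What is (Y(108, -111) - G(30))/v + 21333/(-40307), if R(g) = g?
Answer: -2440433131/4088339010 ≈ -0.59693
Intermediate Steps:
Y(d, n) = -⅖ - 57*d/5 (Y(d, n) = -⅖ + (-58*d + d)/5 = -⅖ + (-57*d)/5 = -⅖ - 57*d/5)
G(C) = 141 (G(C) = -3 + 144 = 141)
v = 20286 (v = 20246 - 4*(-43 + 33) = 20246 - 4*(-10) = 20246 - 1*(-40) = 20246 + 40 = 20286)
(Y(108, -111) - G(30))/v + 21333/(-40307) = ((-⅖ - 57/5*108) - 1*141)/20286 + 21333/(-40307) = ((-⅖ - 6156/5) - 141)*(1/20286) + 21333*(-1/40307) = (-6158/5 - 141)*(1/20286) - 21333/40307 = -6863/5*1/20286 - 21333/40307 = -6863/101430 - 21333/40307 = -2440433131/4088339010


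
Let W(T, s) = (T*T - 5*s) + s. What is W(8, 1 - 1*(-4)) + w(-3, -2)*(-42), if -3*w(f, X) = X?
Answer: 16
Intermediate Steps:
w(f, X) = -X/3
W(T, s) = T² - 4*s (W(T, s) = (T² - 5*s) + s = T² - 4*s)
W(8, 1 - 1*(-4)) + w(-3, -2)*(-42) = (8² - 4*(1 - 1*(-4))) - ⅓*(-2)*(-42) = (64 - 4*(1 + 4)) + (⅔)*(-42) = (64 - 4*5) - 28 = (64 - 20) - 28 = 44 - 28 = 16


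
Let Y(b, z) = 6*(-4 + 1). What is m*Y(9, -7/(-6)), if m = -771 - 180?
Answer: 17118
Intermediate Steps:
Y(b, z) = -18 (Y(b, z) = 6*(-3) = -18)
m = -951
m*Y(9, -7/(-6)) = -951*(-18) = 17118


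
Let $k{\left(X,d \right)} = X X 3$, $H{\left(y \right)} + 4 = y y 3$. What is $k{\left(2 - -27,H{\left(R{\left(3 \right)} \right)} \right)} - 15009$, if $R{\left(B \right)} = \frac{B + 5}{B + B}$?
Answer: $-12486$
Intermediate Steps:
$R{\left(B \right)} = \frac{5 + B}{2 B}$
$H{\left(y \right)} = -4 + 3 y^{2}$ ($H{\left(y \right)} = -4 + y y 3 = -4 + y^{2} \cdot 3 = -4 + 3 y^{2}$)
$k{\left(X,d \right)} = 3 X^{2}$ ($k{\left(X,d \right)} = X^{2} \cdot 3 = 3 X^{2}$)
$k{\left(2 - -27,H{\left(R{\left(3 \right)} \right)} \right)} - 15009 = 3 \left(2 - -27\right)^{2} - 15009 = 3 \left(2 + 27\right)^{2} - 15009 = 3 \cdot 29^{2} - 15009 = 3 \cdot 841 - 15009 = 2523 - 15009 = -12486$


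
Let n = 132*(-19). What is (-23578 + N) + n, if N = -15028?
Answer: -41114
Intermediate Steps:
n = -2508
(-23578 + N) + n = (-23578 - 15028) - 2508 = -38606 - 2508 = -41114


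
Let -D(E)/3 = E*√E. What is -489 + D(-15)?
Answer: -489 + 45*I*√15 ≈ -489.0 + 174.28*I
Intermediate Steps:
D(E) = -3*E^(3/2) (D(E) = -3*E*√E = -3*E^(3/2))
-489 + D(-15) = -489 - (-45)*I*√15 = -489 + 45*I*√15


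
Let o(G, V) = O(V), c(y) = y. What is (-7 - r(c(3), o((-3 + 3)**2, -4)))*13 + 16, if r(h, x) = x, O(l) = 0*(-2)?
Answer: -75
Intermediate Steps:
O(l) = 0
o(G, V) = 0
(-7 - r(c(3), o((-3 + 3)**2, -4)))*13 + 16 = (-7 - 1*0)*13 + 16 = (-7 + 0)*13 + 16 = -7*13 + 16 = -91 + 16 = -75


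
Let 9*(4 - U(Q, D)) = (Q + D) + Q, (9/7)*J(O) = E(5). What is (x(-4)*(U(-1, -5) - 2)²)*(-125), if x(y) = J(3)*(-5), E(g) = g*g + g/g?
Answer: 71093750/729 ≈ 97522.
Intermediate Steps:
E(g) = 1 + g² (E(g) = g² + 1 = 1 + g²)
J(O) = 182/9 (J(O) = 7*(1 + 5²)/9 = 7*(1 + 25)/9 = (7/9)*26 = 182/9)
U(Q, D) = 4 - 2*Q/9 - D/9 (U(Q, D) = 4 - ((Q + D) + Q)/9 = 4 - ((D + Q) + Q)/9 = 4 - (D + 2*Q)/9 = 4 + (-2*Q/9 - D/9) = 4 - 2*Q/9 - D/9)
x(y) = -910/9 (x(y) = (182/9)*(-5) = -910/9)
(x(-4)*(U(-1, -5) - 2)²)*(-125) = -910*((4 - 2/9*(-1) - ⅑*(-5)) - 2)²/9*(-125) = -910*((4 + 2/9 + 5/9) - 2)²/9*(-125) = -910*(43/9 - 2)²/9*(-125) = -910*(25/9)²/9*(-125) = -910/9*625/81*(-125) = -568750/729*(-125) = 71093750/729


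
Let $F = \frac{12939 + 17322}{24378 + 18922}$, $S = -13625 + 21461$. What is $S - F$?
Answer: $\frac{339268539}{43300} \approx 7835.3$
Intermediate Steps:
$S = 7836$
$F = \frac{30261}{43300} \approx 0.69887$
$S - F = 7836 - \frac{30261}{43300} = \frac{339268539}{43300}$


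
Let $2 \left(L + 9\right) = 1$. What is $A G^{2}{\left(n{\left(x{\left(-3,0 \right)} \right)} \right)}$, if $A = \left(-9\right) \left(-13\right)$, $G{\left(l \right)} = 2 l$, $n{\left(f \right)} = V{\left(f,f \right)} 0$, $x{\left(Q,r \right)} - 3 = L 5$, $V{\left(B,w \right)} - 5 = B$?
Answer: $0$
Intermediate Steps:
$L = - \frac{17}{2}$ ($L = -9 + \frac{1}{2} \cdot 1 = -9 + \frac{1}{2} = - \frac{17}{2} \approx -8.5$)
$V{\left(B,w \right)} = 5 + B$
$x{\left(Q,r \right)} = - \frac{79}{2}$ ($x{\left(Q,r \right)} = 3 - \frac{85}{2} = - \frac{79}{2}$)
$n{\left(f \right)} = 0$ ($n{\left(f \right)} = \left(5 + f\right) 0 = 0$)
$A = 117$
$A G^{2}{\left(n{\left(x{\left(-3,0 \right)} \right)} \right)} = 117 \left(2 \cdot 0\right)^{2} = 117 \cdot 0^{2} = 117 \cdot 0 = 0$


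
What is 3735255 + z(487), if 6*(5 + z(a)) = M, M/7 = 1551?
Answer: 7474119/2 ≈ 3.7371e+6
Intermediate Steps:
M = 10857 (M = 7*1551 = 10857)
z(a) = 3609/2 (z(a) = -5 + (⅙)*10857 = -5 + 3619/2 = 3609/2)
3735255 + z(487) = 3735255 + 3609/2 = 7474119/2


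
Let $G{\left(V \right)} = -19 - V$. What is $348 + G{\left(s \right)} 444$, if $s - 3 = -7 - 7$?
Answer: $-3204$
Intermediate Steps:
$s = -11$ ($s = 3 - 14 = -11$)
$348 + G{\left(s \right)} 444 = 348 + \left(-19 - -11\right) 444 = 348 + \left(-19 + 11\right) 444 = 348 - 3552 = -3204$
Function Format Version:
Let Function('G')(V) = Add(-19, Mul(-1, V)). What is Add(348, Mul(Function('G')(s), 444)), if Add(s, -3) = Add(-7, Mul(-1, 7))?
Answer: -3204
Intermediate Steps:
s = -11 (s = Add(3, Add(-7, Mul(-1, 7))) = Add(3, Add(-7, -7)) = Add(3, -14) = -11)
Add(348, Mul(Function('G')(s), 444)) = Add(348, Mul(Add(-19, Mul(-1, -11)), 444)) = Add(348, Mul(Add(-19, 11), 444)) = Add(348, Mul(-8, 444)) = Add(348, -3552) = -3204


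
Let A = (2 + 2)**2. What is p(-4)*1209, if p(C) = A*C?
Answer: -77376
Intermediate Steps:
A = 16 (A = 4**2 = 16)
p(C) = 16*C
p(-4)*1209 = (16*(-4))*1209 = -64*1209 = -77376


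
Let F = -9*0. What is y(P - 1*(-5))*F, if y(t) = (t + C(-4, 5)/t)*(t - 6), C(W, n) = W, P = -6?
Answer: 0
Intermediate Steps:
F = 0
y(t) = (-6 + t)*(t - 4/t) (y(t) = (t - 4/t)*(t - 6) = (t - 4/t)*(-6 + t) = (-6 + t)*(t - 4/t))
y(P - 1*(-5))*F = (-4 + (-6 - 1*(-5))² - 6*(-6 - 1*(-5)) + 24/(-6 - 1*(-5)))*0 = (-4 + (-6 + 5)² - 6*(-6 + 5) + 24/(-6 + 5))*0 = (-4 + (-1)² - 6*(-1) + 24/(-1))*0 = (-4 + 1 + 6 + 24*(-1))*0 = (-4 + 1 + 6 - 24)*0 = -21*0 = 0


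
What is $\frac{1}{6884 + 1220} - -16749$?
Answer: $\frac{135733897}{8104} \approx 16749.0$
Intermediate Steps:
$\frac{1}{6884 + 1220} - -16749 = \frac{1}{8104} + 16749 = \frac{135733897}{8104}$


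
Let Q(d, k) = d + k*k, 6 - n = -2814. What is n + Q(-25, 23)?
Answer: 3324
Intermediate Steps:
n = 2820 (n = 6 - 1*(-2814) = 6 + 2814 = 2820)
Q(d, k) = d + k²
n + Q(-25, 23) = 2820 + (-25 + 23²) = 2820 + (-25 + 529) = 2820 + 504 = 3324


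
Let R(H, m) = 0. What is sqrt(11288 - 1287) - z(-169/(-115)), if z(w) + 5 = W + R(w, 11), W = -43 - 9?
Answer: 57 + sqrt(10001) ≈ 157.00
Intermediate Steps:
W = -52
z(w) = -57 (z(w) = -5 + (-52 + 0) = -5 - 52 = -57)
sqrt(11288 - 1287) - z(-169/(-115)) = sqrt(11288 - 1287) - 1*(-57) = sqrt(10001) + 57 = 57 + sqrt(10001)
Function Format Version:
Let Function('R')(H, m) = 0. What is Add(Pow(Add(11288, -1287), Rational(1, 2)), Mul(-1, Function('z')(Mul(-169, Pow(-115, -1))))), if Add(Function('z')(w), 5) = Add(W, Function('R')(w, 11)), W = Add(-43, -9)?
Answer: Add(57, Pow(10001, Rational(1, 2))) ≈ 157.00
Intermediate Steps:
W = -52
Function('z')(w) = -57 (Function('z')(w) = Add(-5, Add(-52, 0)) = Add(-5, -52) = -57)
Add(Pow(Add(11288, -1287), Rational(1, 2)), Mul(-1, Function('z')(Mul(-169, Pow(-115, -1))))) = Add(Pow(Add(11288, -1287), Rational(1, 2)), Mul(-1, -57)) = Add(Pow(10001, Rational(1, 2)), 57) = Add(57, Pow(10001, Rational(1, 2)))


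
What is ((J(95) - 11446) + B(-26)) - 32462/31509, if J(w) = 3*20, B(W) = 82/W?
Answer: -4665613037/409617 ≈ -11390.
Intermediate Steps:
J(w) = 60
((J(95) - 11446) + B(-26)) - 32462/31509 = ((60 - 11446) + 82/(-26)) - 32462/31509 = (-11386 + 82*(-1/26)) - 32462*1/31509 = (-11386 - 41/13) - 32462/31509 = -148059/13 - 32462/31509 = -4665613037/409617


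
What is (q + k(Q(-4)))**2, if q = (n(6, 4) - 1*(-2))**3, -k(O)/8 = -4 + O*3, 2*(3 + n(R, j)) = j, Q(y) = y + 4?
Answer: 1089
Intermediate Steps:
Q(y) = 4 + y
n(R, j) = -3 + j/2
k(O) = 32 - 24*O (k(O) = -8*(-4 + O*3) = -8*(-4 + 3*O) = 32 - 24*O)
q = 1 (q = ((-3 + (1/2)*4) - 1*(-2))**3 = ((-3 + 2) + 2)**3 = (-1 + 2)**3 = 1**3 = 1)
(q + k(Q(-4)))**2 = (1 + (32 - 24*(4 - 4)))**2 = (1 + (32 - 24*0))**2 = (1 + (32 + 0))**2 = (1 + 32)**2 = 33**2 = 1089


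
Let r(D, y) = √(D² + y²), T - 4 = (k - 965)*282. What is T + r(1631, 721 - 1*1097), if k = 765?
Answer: -56396 + √2801537 ≈ -54722.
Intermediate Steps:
T = -56396 (T = 4 + (765 - 965)*282 = 4 - 200*282 = 4 - 56400 = -56396)
T + r(1631, 721 - 1*1097) = -56396 + √(1631² + (721 - 1*1097)²) = -56396 + √(2660161 + (721 - 1097)²) = -56396 + √(2660161 + (-376)²) = -56396 + √(2660161 + 141376) = -56396 + √2801537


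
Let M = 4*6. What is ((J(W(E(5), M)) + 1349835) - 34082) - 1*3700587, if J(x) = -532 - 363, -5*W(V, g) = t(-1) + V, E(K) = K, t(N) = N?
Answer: -2385729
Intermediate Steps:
M = 24
W(V, g) = 1/5 - V/5 (W(V, g) = -(-1 + V)/5 = 1/5 - V/5)
J(x) = -895
((J(W(E(5), M)) + 1349835) - 34082) - 1*3700587 = ((-895 + 1349835) - 34082) - 1*3700587 = (1348940 - 34082) - 3700587 = 1314858 - 3700587 = -2385729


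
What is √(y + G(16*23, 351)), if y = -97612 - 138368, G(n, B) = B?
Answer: 9*I*√2909 ≈ 485.42*I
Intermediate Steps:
y = -235980
√(y + G(16*23, 351)) = √(-235980 + 351) = √(-235629) = 9*I*√2909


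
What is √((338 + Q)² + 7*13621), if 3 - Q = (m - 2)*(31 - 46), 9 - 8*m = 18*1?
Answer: √11638817/8 ≈ 426.45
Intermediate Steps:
m = -9/8 (m = 9/8 - 9/4 = -9/8 ≈ -1.1250)
Q = -351/8 (Q = 3 - (-9/8 - 2)*(31 - 46) = 3 - (-25)*(-15)/8 = 3 - 1*375/8 = 3 - 375/8 = -351/8 ≈ -43.875)
√((338 + Q)² + 7*13621) = √((338 - 351/8)² + 7*13621) = √((2353/8)² + 95347) = √(5536609/64 + 95347) = √(11638817/64) = √11638817/8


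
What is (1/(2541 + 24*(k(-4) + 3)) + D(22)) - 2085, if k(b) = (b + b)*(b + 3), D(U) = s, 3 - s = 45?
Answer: -5966234/2805 ≈ -2127.0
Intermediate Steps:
s = -42 (s = 3 - 1*45 = 3 - 45 = -42)
D(U) = -42
k(b) = 2*b*(3 + b) (k(b) = (2*b)*(3 + b) = 2*b*(3 + b))
(1/(2541 + 24*(k(-4) + 3)) + D(22)) - 2085 = (1/(2541 + 24*(2*(-4)*(3 - 4) + 3)) - 42) - 2085 = (1/(2541 + 24*(2*(-4)*(-1) + 3)) - 42) - 2085 = (1/(2541 + 24*(8 + 3)) - 42) - 2085 = (1/(2541 + 24*11) - 42) - 2085 = (1/(2541 + 264) - 42) - 2085 = (1/2805 - 42) - 2085 = -117809/2805 - 2085 = -5966234/2805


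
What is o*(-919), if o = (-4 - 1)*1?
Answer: 4595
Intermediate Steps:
o = -5 (o = -5*1 = -5)
o*(-919) = -5*(-919) = 4595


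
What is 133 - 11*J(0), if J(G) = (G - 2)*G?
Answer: 133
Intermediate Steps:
J(G) = G*(-2 + G) (J(G) = (-2 + G)*G = G*(-2 + G))
133 - 11*J(0) = 133 - 0*(-2 + 0) = 133 - 0*(-2) = 133 - 11*0 = 133 + 0 = 133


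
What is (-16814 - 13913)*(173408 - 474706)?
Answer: 9257983646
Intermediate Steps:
(-16814 - 13913)*(173408 - 474706) = -30727*(-301298) = 9257983646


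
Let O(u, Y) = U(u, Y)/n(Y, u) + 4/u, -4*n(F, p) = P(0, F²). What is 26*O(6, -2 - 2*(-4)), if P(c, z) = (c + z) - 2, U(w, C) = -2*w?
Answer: 2756/51 ≈ 54.039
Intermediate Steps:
P(c, z) = -2 + c + z
n(F, p) = ½ - F²/4 (n(F, p) = -(-2 + 0 + F²)/4 = -(-2 + F²)/4 = ½ - F²/4)
O(u, Y) = 4/u - 2*u/(½ - Y²/4) (O(u, Y) = (-2*u)/(½ - Y²/4) + 4/u = -2*u/(½ - Y²/4) + 4/u = 4/u - 2*u/(½ - Y²/4))
26*O(6, -2 - 2*(-4)) = 26*(4*(2 - (-2 - 2*(-4))² - 2*6²)/(6*(2 - (-2 - 2*(-4))²))) = 26*(4*(⅙)*(2 - (-2 + 8)² - 2*36)/(2 - (-2 + 8)²)) = 26*(4*(⅙)*(2 - 1*6² - 72)/(2 - 1*6²)) = 26*(4*(⅙)*(2 - 1*36 - 72)/(2 - 1*36)) = 26*(4*(⅙)*(2 - 36 - 72)/(2 - 36)) = 26*(4*(⅙)*(-106)/(-34)) = 26*(4*(⅙)*(-1/34)*(-106)) = 26*(106/51) = 2756/51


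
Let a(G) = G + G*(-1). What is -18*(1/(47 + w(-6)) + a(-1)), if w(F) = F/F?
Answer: -3/8 ≈ -0.37500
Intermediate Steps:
w(F) = 1
a(G) = 0 (a(G) = G - G = 0)
-18*(1/(47 + w(-6)) + a(-1)) = -18*(1/(47 + 1) + 0) = -18*(1/48 + 0) = -18*1/48 = -3/8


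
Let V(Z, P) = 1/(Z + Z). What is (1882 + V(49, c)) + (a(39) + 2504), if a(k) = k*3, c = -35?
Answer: 441295/98 ≈ 4503.0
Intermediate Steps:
V(Z, P) = 1/(2*Z)
a(k) = 3*k
(1882 + V(49, c)) + (a(39) + 2504) = (1882 + (1/2)/49) + (3*39 + 2504) = (1882 + (1/2)*(1/49)) + (117 + 2504) = (1882 + 1/98) + 2621 = 184437/98 + 2621 = 441295/98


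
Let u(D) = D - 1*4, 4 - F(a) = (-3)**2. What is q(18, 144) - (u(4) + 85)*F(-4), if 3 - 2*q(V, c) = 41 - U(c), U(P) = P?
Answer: 478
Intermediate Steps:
F(a) = -5 (F(a) = 4 - 1*(-3)**2 = 4 - 1*9 = 4 - 9 = -5)
q(V, c) = -19 + c/2 (q(V, c) = 3/2 - (41 - c)/2 = 3/2 + (-41/2 + c/2) = -19 + c/2)
u(D) = -4 + D (u(D) = D - 4 = -4 + D)
q(18, 144) - (u(4) + 85)*F(-4) = (-19 + (1/2)*144) - ((-4 + 4) + 85)*(-5) = (-19 + 72) - (0 + 85)*(-5) = 53 - 85*(-5) = 53 - 1*(-425) = 53 + 425 = 478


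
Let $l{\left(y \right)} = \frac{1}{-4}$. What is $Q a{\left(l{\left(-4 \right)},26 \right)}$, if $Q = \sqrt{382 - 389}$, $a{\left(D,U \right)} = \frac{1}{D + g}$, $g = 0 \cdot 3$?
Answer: $- 4 i \sqrt{7} \approx - 10.583 i$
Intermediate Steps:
$l{\left(y \right)} = - \frac{1}{4}$
$g = 0$
$a{\left(D,U \right)} = \frac{1}{D}$ ($a{\left(D,U \right)} = \frac{1}{D + 0} = \frac{1}{D}$)
$Q = i \sqrt{7}$ ($Q = \sqrt{-7} = i \sqrt{7} \approx 2.6458 i$)
$Q a{\left(l{\left(-4 \right)},26 \right)} = \frac{i \sqrt{7}}{- \frac{1}{4}} = i \sqrt{7} \left(-4\right) = - 4 i \sqrt{7}$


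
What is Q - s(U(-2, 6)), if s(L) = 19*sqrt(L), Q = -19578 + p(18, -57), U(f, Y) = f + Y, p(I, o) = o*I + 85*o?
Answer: -25487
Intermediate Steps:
p(I, o) = 85*o + I*o (p(I, o) = I*o + 85*o = 85*o + I*o)
U(f, Y) = Y + f
Q = -25449 (Q = -19578 - 57*(85 + 18) = -19578 - 57*103 = -19578 - 5871 = -25449)
Q - s(U(-2, 6)) = -25449 - 19*sqrt(6 - 2) = -25449 - 19*sqrt(4) = -25449 - 19*2 = -25449 - 1*38 = -25449 - 38 = -25487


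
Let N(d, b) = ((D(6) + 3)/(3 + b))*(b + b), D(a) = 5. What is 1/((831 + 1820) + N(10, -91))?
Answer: 11/29343 ≈ 0.00037488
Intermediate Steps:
N(d, b) = 16*b/(3 + b) (N(d, b) = ((5 + 3)/(3 + b))*(b + b) = (8/(3 + b))*(2*b) = 16*b/(3 + b))
1/((831 + 1820) + N(10, -91)) = 1/((831 + 1820) + 16*(-91)/(3 - 91)) = 1/(2651 + 16*(-91)/(-88)) = 1/(2651 + 16*(-91)*(-1/88)) = 1/(2651 + 182/11) = 1/(29343/11) = 11/29343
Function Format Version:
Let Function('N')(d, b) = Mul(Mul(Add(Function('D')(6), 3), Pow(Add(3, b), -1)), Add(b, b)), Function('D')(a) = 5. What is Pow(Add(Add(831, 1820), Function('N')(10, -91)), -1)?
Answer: Rational(11, 29343) ≈ 0.00037488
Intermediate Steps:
Function('N')(d, b) = Mul(16, b, Pow(Add(3, b), -1)) (Function('N')(d, b) = Mul(Mul(Add(5, 3), Pow(Add(3, b), -1)), Add(b, b)) = Mul(Mul(8, Pow(Add(3, b), -1)), Mul(2, b)) = Mul(16, b, Pow(Add(3, b), -1)))
Pow(Add(Add(831, 1820), Function('N')(10, -91)), -1) = Pow(Add(Add(831, 1820), Mul(16, -91, Pow(Add(3, -91), -1))), -1) = Pow(Add(2651, Mul(16, -91, Pow(-88, -1))), -1) = Pow(Add(2651, Mul(16, -91, Rational(-1, 88))), -1) = Pow(Add(2651, Rational(182, 11)), -1) = Pow(Rational(29343, 11), -1) = Rational(11, 29343)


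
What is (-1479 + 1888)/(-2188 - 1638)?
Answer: -409/3826 ≈ -0.10690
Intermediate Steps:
(-1479 + 1888)/(-2188 - 1638) = 409/(-3826) = 409*(-1/3826) = -409/3826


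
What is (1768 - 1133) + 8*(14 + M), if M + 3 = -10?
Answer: 643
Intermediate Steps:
M = -13 (M = -3 - 10 = -13)
(1768 - 1133) + 8*(14 + M) = (1768 - 1133) + 8*(14 - 13) = 635 + 8*1 = 635 + 8 = 643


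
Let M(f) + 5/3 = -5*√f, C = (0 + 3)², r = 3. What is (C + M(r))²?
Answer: 1159/9 - 220*√3/3 ≈ 1.7607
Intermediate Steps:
C = 9 (C = 3² = 9)
M(f) = -5/3 - 5*√f
(C + M(r))² = (9 + (-5/3 - 5*√3))² = (22/3 - 5*√3)²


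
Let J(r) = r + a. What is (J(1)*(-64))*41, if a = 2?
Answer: -7872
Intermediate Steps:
J(r) = 2 + r (J(r) = r + 2 = 2 + r)
(J(1)*(-64))*41 = ((2 + 1)*(-64))*41 = (3*(-64))*41 = -192*41 = -7872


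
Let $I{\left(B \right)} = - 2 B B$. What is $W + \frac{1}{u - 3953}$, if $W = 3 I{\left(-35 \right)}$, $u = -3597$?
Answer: $- \frac{55492501}{7550} \approx -7350.0$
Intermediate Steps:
$I{\left(B \right)} = - 2 B^{2}$
$W = -7350$ ($W = 3 \left(- 2 \left(-35\right)^{2}\right) = 3 \left(\left(-2\right) 1225\right) = 3 \left(-2450\right) = -7350$)
$W + \frac{1}{u - 3953} = -7350 + \frac{1}{-3597 - 3953} = -7350 + \frac{1}{-7550} = -7350 - \frac{1}{7550} = - \frac{55492501}{7550}$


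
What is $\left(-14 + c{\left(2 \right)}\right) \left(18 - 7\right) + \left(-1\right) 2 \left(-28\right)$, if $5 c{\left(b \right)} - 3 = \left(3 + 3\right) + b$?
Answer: $- \frac{369}{5} \approx -73.8$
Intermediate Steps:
$c{\left(b \right)} = \frac{9}{5} + \frac{b}{5}$ ($c{\left(b \right)} = \frac{3}{5} + \frac{\left(3 + 3\right) + b}{5} = \frac{3}{5} + \frac{6 + b}{5} = \frac{3}{5} + \left(\frac{6}{5} + \frac{b}{5}\right) = \frac{9}{5} + \frac{b}{5}$)
$\left(-14 + c{\left(2 \right)}\right) \left(18 - 7\right) + \left(-1\right) 2 \left(-28\right) = \left(-14 + \left(\frac{9}{5} + \frac{1}{5} \cdot 2\right)\right) \left(18 - 7\right) + \left(-1\right) 2 \left(-28\right) = \left(-14 + \left(\frac{9}{5} + \frac{2}{5}\right)\right) 11 - -56 = \left(-14 + \frac{11}{5}\right) 11 + 56 = \left(- \frac{59}{5}\right) 11 + 56 = - \frac{649}{5} + 56 = - \frac{369}{5}$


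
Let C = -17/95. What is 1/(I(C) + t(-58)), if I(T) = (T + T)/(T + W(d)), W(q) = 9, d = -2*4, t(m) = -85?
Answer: -419/35632 ≈ -0.011759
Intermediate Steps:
d = -8
C = -17/95 (C = -17*1/95 = -17/95 ≈ -0.17895)
I(T) = 2*T/(9 + T) (I(T) = (T + T)/(T + 9) = (2*T)/(9 + T) = 2*T/(9 + T))
1/(I(C) + t(-58)) = 1/(2*(-17/95)/(9 - 17/95) - 85) = 1/(2*(-17/95)/(838/95) - 85) = 1/(2*(-17/95)*(95/838) - 85) = 1/(-17/419 - 85) = 1/(-35632/419) = -419/35632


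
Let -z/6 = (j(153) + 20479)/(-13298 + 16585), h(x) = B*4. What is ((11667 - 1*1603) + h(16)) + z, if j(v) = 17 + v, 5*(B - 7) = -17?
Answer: 165019034/16435 ≈ 10041.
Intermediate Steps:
B = 18/5 (B = 7 + (1/5)*(-17) = 7 - 17/5 = 18/5 ≈ 3.6000)
h(x) = 72/5 (h(x) = (18/5)*4 = 72/5)
z = -123894/3287 (z = -6*((17 + 153) + 20479)/(-13298 + 16585) = -6*(170 + 20479)/3287 = -123894/3287 ≈ -37.692)
((11667 - 1*1603) + h(16)) + z = ((11667 - 1*1603) + 72/5) - 123894/3287 = ((11667 - 1603) + 72/5) - 123894/3287 = (10064 + 72/5) - 123894/3287 = 50392/5 - 123894/3287 = 165019034/16435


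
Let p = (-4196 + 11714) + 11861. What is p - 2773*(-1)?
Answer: 22152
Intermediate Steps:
p = 19379 (p = 7518 + 11861 = 19379)
p - 2773*(-1) = 19379 - 2773*(-1) = 19379 + 2773 = 22152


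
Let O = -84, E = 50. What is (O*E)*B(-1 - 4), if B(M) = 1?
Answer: -4200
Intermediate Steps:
(O*E)*B(-1 - 4) = -84*50*1 = -4200*1 = -4200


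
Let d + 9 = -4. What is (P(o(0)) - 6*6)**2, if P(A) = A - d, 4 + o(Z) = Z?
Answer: 729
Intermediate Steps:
d = -13 (d = -9 - 4 = -13)
o(Z) = -4 + Z
P(A) = 13 + A (P(A) = A - 1*(-13) = A + 13 = 13 + A)
(P(o(0)) - 6*6)**2 = ((13 + (-4 + 0)) - 6*6)**2 = ((13 - 4) - 36)**2 = (9 - 36)**2 = (-27)**2 = 729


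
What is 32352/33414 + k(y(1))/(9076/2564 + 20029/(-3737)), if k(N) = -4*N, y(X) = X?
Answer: 19216462201/6069285546 ≈ 3.1662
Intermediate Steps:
32352/33414 + k(y(1))/(9076/2564 + 20029/(-3737)) = 32352/33414 + (-4*1)/(9076/2564 + 20029/(-3737)) = 32352*(1/33414) - 4/(9076*(1/2564) + 20029*(-1/3737)) = 5392/5569 - 4/(2269/641 - 20029/3737) = 5392/5569 - 4/(-4359336/2395417) = 5392/5569 - 4*(-2395417/4359336) = 5392/5569 + 2395417/1089834 = 19216462201/6069285546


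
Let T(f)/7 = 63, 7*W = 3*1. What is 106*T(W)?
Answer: 46746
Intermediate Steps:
W = 3/7 (W = (3*1)/7 = (1/7)*3 = 3/7 ≈ 0.42857)
T(f) = 441 (T(f) = 7*63 = 441)
106*T(W) = 106*441 = 46746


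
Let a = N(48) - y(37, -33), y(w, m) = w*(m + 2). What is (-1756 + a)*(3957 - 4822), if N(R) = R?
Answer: 485265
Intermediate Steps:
y(w, m) = w*(2 + m)
a = 1195 (a = 48 - 37*(2 - 33) = 48 - 37*(-31) = 48 - 1*(-1147) = 48 + 1147 = 1195)
(-1756 + a)*(3957 - 4822) = (-1756 + 1195)*(3957 - 4822) = -561*(-865) = 485265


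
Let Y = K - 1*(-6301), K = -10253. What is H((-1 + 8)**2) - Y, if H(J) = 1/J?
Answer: 193649/49 ≈ 3952.0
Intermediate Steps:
Y = -3952 (Y = -10253 - 1*(-6301) = -10253 + 6301 = -3952)
H((-1 + 8)**2) - Y = 1/((-1 + 8)**2) - 1*(-3952) = 1/(7**2) + 3952 = 1/49 + 3952 = 193649/49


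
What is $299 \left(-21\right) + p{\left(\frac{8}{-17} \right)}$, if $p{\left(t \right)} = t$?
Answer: $- \frac{106751}{17} \approx -6279.5$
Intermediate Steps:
$299 \left(-21\right) + p{\left(\frac{8}{-17} \right)} = 299 \left(-21\right) + \frac{8}{-17} = -6279 + 8 \left(- \frac{1}{17}\right) = -6279 - \frac{8}{17} = - \frac{106751}{17}$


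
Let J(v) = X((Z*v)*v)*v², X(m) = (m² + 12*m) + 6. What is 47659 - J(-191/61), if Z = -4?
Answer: 1913262083737005/51520374361 ≈ 37136.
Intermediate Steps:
X(m) = 6 + m² + 12*m
J(v) = v²*(6 - 48*v² + 16*v⁴) (J(v) = (6 + ((-4*v)*v)² + 12*((-4*v)*v))*v² = (6 + (-4*v²)² + 12*(-4*v²))*v² = (6 + 16*v⁴ - 48*v²)*v² = (6 - 48*v² + 16*v⁴)*v² = v²*(6 - 48*v² + 16*v⁴))
47659 - J(-191/61) = 47659 - (-191/61)²*(6 - 48*(-191/61)² + 16*(-191/61)⁴) = 47659 - 36481*(6 - 48*36481/3721 + 16*(1330863361/13845841))/3721 = 47659 - 36481*(6 - 1751088/3721 + 21293813776/13845841)/3721 = 47659 - 36481*14861090374/(3721*13845841) = 47659 - 1*542147437933894/51520374361 = 47659 - 542147437933894/51520374361 = 1913262083737005/51520374361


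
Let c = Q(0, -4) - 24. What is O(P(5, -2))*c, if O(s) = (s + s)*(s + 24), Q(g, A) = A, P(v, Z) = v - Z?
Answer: -12152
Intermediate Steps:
c = -28 (c = -4 - 24 = -28)
O(s) = 2*s*(24 + s) (O(s) = (2*s)*(24 + s) = 2*s*(24 + s))
O(P(5, -2))*c = (2*(5 - 1*(-2))*(24 + (5 - 1*(-2))))*(-28) = (2*(5 + 2)*(24 + (5 + 2)))*(-28) = (2*7*(24 + 7))*(-28) = (2*7*31)*(-28) = 434*(-28) = -12152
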